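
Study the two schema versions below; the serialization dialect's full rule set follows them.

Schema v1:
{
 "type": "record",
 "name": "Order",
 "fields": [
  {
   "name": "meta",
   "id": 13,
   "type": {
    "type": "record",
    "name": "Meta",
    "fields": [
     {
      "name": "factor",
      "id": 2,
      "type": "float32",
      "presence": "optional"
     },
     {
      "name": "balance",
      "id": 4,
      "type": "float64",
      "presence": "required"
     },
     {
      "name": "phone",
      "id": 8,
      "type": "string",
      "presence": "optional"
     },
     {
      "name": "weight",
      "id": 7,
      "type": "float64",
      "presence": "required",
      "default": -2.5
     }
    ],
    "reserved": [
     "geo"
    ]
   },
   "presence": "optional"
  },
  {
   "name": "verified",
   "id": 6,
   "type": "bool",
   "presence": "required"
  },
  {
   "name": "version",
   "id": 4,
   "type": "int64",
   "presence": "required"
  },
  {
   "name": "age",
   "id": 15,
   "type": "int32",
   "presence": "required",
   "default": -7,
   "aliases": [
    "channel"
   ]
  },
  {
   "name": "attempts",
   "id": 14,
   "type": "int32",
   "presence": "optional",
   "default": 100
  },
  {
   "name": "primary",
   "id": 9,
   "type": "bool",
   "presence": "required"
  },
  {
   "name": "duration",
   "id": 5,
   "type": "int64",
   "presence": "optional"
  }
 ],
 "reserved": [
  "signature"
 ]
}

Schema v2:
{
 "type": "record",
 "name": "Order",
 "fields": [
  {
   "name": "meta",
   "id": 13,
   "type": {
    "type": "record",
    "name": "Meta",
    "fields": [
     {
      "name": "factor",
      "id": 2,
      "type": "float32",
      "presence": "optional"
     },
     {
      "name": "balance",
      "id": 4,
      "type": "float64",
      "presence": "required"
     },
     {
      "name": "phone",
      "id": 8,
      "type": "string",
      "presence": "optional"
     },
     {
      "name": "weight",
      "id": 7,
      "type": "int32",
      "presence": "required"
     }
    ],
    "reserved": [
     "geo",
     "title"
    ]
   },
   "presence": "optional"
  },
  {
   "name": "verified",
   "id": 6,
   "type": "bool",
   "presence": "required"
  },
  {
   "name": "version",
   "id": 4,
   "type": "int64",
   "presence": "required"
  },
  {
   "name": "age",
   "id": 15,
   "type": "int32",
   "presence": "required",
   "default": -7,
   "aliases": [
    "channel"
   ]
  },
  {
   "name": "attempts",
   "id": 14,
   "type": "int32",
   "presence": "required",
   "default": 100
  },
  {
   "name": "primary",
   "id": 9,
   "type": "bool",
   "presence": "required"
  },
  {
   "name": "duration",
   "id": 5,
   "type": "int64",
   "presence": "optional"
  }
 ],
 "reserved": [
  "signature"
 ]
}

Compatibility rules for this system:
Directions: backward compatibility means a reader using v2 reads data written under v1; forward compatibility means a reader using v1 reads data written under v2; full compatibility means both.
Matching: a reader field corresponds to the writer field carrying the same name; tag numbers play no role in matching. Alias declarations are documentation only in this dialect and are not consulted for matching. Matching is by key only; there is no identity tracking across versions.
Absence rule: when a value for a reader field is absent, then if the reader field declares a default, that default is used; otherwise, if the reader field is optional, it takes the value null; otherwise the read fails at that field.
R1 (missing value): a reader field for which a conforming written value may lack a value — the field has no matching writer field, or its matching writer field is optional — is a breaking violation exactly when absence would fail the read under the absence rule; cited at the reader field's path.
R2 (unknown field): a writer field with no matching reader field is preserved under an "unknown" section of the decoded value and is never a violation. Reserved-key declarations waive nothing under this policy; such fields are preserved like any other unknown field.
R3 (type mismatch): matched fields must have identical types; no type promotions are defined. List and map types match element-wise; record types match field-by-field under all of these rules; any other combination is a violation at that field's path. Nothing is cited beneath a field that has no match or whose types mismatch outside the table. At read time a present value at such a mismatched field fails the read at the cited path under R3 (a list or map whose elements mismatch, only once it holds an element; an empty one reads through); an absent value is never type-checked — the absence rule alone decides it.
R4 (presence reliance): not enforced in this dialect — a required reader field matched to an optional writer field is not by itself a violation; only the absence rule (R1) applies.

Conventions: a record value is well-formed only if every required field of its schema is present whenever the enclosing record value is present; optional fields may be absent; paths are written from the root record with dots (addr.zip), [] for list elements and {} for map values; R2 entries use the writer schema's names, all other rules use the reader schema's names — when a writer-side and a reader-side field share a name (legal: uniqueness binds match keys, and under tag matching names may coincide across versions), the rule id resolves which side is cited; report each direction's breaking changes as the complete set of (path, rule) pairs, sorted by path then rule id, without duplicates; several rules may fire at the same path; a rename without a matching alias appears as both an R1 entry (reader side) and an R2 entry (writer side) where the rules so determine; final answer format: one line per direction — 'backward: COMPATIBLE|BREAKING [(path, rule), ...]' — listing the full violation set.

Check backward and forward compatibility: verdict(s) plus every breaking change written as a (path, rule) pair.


backward: BREAKING [(meta.weight, R3)]; forward: BREAKING [(meta.weight, R3)]

arrows below run writer -> reader for Order
backward analysis of Order with v2 as reader and v1 as writer:
  meta: Meta -> Meta, writer optional; from meta
  verified: bool -> bool, writer required; from verified
  version: int64 -> int64, writer required; from version
  age: int32 -> int32, writer required; from age
  attempts: int32 -> int32, writer optional; from attempts
  primary: bool -> bool, writer required; from primary
  duration: int64 -> int64, writer optional; from duration
  meta.factor: float32 -> float32, writer optional; from meta.factor
  meta.balance: float64 -> float64, writer required; from meta.balance
  meta.phone: string -> string, writer optional; from meta.phone
  meta.weight: float64 -> int32, writer required; from meta.weight
  rule R3 violated at meta.weight
  => 1 violation(s): backward is BREAKING for Order
forward analysis of Order with v1 as reader and v2 as writer:
  meta: Meta -> Meta, writer optional; from meta
  verified: bool -> bool, writer required; from verified
  version: int64 -> int64, writer required; from version
  age: int32 -> int32, writer required; from age
  attempts: int32 -> int32, writer required; from attempts
  primary: bool -> bool, writer required; from primary
  duration: int64 -> int64, writer optional; from duration
  meta.factor: float32 -> float32, writer optional; from meta.factor
  meta.balance: float64 -> float64, writer required; from meta.balance
  meta.phone: string -> string, writer optional; from meta.phone
  meta.weight: int32 -> float64, writer required; from meta.weight
  rule R3 violated at meta.weight
  => 1 violation(s): forward is BREAKING for Order


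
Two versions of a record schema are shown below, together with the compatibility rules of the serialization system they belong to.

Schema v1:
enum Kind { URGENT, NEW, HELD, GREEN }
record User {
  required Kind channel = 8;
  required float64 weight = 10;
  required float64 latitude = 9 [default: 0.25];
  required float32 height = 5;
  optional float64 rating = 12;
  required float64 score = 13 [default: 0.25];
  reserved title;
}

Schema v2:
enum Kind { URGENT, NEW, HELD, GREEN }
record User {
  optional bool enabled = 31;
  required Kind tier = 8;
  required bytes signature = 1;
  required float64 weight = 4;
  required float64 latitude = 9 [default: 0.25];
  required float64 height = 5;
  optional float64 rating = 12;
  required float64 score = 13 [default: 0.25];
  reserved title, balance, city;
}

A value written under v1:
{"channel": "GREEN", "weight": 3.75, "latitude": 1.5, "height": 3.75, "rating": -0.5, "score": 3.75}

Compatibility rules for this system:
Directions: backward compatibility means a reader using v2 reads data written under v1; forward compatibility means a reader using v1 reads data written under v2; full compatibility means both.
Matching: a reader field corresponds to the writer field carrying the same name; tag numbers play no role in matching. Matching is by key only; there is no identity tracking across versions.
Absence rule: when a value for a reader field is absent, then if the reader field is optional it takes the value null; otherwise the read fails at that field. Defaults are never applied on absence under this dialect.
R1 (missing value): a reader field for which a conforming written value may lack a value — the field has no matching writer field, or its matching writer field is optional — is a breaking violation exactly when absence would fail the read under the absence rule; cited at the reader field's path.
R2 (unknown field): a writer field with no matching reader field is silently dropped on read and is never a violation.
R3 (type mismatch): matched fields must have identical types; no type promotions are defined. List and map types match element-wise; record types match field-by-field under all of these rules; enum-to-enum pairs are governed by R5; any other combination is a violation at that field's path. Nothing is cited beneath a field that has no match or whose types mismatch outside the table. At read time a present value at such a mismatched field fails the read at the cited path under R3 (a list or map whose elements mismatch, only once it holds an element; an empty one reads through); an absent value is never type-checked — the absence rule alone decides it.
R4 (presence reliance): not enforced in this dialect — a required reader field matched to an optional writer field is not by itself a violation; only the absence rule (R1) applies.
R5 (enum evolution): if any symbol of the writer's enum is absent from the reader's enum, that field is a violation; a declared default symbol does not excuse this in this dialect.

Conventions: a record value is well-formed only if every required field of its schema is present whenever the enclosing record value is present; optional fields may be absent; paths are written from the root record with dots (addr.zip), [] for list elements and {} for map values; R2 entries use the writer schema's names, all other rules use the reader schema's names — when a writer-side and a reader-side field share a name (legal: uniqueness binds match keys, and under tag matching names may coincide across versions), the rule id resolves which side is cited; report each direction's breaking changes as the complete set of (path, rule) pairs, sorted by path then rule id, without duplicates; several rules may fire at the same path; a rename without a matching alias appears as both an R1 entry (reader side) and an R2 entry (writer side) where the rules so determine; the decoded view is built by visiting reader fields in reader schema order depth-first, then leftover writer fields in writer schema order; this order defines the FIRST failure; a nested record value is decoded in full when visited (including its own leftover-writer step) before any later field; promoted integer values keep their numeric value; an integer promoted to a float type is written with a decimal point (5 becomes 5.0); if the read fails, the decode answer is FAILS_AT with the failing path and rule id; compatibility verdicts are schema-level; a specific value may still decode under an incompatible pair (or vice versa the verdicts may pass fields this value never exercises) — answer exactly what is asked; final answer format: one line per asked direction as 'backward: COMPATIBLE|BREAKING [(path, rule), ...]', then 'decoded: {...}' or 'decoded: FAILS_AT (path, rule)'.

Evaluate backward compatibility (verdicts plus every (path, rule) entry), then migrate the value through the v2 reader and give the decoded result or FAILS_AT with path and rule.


backward: BREAKING [(height, R3), (signature, R1), (tier, R1)]; decoded: FAILS_AT (tier, R1)

in User below, arrows point writer -> reader
backward for User (reader v2, writer v1):
  enabled has no writer counterpart
  tier has no writer counterpart
  signature has no writer counterpart
  weight: paired with writer weight (float64 -> float64; writer required)
  latitude: paired with writer latitude (float64 -> float64; writer required)
  height: paired with writer height (float32 -> float64; writer required)
  rating: paired with writer rating (float64 -> float64; writer optional)
  score: paired with writer score (float64 -> float64; writer required)
  writer field channel has no reader counterpart
  rule R3 violated at height
  rule R1 violated at signature
  rule R1 violated at tier
  => backward: BREAKING (3)
decode (reader v2):
  enabled := null (absent, optional -> null)
  read fails at tier under R1 (no fill)
  => FAILS_AT (tier, R1)
diffs on User not affecting the asked answer:
  added field enabled to record User: optional bool, tag 31 (in v2 it sits immediately before tier) -> no rule fires on it in User's dialect; the asked verdict holds
  field weight in record User: tag 10 changed to 4 -> no rule fires on it in User's dialect; the asked verdict holds


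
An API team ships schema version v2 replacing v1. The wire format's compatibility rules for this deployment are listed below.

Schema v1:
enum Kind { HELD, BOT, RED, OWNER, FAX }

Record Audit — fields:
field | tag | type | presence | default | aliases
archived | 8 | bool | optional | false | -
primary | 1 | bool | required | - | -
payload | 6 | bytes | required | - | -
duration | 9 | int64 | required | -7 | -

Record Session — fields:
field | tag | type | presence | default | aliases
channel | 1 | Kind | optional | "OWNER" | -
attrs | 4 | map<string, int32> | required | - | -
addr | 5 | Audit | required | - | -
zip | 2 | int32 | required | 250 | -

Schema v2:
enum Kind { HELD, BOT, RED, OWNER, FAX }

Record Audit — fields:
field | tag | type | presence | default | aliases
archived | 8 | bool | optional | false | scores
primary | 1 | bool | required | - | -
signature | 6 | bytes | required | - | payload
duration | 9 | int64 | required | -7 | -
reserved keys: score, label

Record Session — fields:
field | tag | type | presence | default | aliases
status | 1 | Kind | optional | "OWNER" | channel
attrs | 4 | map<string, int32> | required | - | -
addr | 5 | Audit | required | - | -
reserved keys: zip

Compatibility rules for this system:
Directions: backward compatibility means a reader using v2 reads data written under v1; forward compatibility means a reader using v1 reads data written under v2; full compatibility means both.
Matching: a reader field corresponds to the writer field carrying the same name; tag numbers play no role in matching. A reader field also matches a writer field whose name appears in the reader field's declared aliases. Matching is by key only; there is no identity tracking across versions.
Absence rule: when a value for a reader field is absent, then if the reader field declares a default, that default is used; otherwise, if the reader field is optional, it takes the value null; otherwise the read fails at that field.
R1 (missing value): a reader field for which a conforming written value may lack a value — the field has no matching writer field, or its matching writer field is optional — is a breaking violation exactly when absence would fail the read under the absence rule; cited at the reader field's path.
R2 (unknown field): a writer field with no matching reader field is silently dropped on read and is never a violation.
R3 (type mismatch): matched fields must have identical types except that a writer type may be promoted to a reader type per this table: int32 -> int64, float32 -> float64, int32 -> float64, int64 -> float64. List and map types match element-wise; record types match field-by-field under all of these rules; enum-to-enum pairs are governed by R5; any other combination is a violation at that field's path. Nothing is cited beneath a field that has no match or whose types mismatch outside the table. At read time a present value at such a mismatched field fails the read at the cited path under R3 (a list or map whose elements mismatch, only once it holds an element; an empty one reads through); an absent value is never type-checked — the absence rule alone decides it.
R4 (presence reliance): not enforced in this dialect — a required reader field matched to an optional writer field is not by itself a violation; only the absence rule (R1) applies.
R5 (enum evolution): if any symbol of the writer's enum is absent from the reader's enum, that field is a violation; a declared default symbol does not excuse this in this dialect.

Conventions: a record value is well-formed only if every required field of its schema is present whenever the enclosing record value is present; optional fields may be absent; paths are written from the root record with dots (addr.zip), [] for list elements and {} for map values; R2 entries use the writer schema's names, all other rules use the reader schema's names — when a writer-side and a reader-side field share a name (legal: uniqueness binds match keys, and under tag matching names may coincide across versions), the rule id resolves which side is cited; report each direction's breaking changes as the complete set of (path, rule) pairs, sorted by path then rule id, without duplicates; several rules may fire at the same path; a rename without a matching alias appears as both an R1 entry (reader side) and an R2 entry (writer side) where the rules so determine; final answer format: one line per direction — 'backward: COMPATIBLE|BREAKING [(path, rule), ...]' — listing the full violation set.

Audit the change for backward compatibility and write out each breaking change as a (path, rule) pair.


backward: COMPATIBLE []

arrows below run writer -> reader for Session
backward on Session — v2 reading data written by v1:
  writer optional, Kind -> Kind: reader status maps from writer channel
  writer required, map<string, int32> -> map<string, int32>: reader attrs maps from writer attrs
  writer required, Audit -> Audit: reader addr maps from writer addr
  zip (writer side), unknown to reader
  writer optional, bool -> bool: reader addr.archived maps from writer addr.archived
  writer required, bool -> bool: reader addr.primary maps from writer addr.primary
  writer required, bytes -> bytes: reader addr.signature maps from writer addr.payload
  writer required, int64 -> int64: reader addr.duration maps from writer addr.duration
  => no violations; backward on Session: COMPATIBLE
the other Session changes do not affect what is asked:
  renamed field payload to signature in record Audit (alias payload declared on the renamed field) -> fires only in the forward direction of Session, which is not asked here
  removed field zip from record Session (its key "zip" joins the reserved list) -> triggers nothing under Session's printed rules — same verdict
  renamed field channel to status in record Session (alias channel declared on the renamed field) -> triggers nothing under Session's printed rules — same verdict


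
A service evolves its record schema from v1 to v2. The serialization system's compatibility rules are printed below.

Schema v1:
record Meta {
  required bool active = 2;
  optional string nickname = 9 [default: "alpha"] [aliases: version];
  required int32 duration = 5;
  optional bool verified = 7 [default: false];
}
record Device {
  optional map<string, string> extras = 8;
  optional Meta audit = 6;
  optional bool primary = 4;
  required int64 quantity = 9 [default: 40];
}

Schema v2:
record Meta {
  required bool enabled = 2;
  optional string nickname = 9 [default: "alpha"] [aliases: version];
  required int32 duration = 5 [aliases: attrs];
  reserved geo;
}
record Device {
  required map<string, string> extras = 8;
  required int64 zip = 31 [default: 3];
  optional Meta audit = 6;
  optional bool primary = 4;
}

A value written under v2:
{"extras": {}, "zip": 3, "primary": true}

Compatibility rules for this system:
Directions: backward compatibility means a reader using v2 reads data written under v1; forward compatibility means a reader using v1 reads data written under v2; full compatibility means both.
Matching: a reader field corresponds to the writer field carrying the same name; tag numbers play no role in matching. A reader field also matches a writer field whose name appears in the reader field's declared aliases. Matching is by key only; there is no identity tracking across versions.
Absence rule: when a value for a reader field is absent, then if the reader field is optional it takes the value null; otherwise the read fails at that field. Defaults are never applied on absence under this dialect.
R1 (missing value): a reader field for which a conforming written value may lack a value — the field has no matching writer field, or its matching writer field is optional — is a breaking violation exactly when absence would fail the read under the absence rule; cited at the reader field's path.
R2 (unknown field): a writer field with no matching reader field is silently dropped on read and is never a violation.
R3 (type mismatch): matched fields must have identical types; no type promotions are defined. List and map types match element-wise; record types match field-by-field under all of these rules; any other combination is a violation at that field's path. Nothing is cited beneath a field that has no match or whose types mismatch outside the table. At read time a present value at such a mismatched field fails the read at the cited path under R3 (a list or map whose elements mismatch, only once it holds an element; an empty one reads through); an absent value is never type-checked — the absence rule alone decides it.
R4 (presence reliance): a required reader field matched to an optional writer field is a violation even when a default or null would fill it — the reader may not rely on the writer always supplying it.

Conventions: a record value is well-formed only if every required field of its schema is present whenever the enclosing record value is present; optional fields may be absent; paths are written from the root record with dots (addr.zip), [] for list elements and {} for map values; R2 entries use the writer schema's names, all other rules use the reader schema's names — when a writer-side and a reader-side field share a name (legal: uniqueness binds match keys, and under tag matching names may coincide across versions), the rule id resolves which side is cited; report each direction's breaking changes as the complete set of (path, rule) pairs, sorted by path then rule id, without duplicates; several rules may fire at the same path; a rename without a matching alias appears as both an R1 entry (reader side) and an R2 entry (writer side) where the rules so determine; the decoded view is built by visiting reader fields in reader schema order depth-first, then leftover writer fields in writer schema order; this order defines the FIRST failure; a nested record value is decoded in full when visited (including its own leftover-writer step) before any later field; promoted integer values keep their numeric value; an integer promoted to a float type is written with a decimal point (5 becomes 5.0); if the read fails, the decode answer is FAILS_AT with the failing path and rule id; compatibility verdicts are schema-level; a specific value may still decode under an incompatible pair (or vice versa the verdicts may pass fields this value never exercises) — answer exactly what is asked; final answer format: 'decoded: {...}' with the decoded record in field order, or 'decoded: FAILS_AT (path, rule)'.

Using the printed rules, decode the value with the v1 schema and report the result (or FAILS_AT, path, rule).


decoded: FAILS_AT (quantity, R1)

in Device below, arrows point writer -> reader
decode (reader v1):
  extras := {}
  audit := null (not supplied -> null)
  primary := true
  read fails at quantity under R1 (no fill)
  => FAILS_AT (quantity, R1)
checking off the Device differences that do not matter here:
  added field zip to record Device: required int64, tag 31, default 3 (in v2 it sits immediately before audit) -> changes Device's schema-level verdicts only — the decode of this value is the same
  field extras in record Device: optional changed to required -> changes Device's schema-level verdicts only — the decode of this value is the same
  removed field verified from record Meta -> triggers nothing under the printed rules; the Device answer is the same either way
  renamed field active to enabled in record Meta -> changes Device's schema-level verdicts only — the decode of this value is the same


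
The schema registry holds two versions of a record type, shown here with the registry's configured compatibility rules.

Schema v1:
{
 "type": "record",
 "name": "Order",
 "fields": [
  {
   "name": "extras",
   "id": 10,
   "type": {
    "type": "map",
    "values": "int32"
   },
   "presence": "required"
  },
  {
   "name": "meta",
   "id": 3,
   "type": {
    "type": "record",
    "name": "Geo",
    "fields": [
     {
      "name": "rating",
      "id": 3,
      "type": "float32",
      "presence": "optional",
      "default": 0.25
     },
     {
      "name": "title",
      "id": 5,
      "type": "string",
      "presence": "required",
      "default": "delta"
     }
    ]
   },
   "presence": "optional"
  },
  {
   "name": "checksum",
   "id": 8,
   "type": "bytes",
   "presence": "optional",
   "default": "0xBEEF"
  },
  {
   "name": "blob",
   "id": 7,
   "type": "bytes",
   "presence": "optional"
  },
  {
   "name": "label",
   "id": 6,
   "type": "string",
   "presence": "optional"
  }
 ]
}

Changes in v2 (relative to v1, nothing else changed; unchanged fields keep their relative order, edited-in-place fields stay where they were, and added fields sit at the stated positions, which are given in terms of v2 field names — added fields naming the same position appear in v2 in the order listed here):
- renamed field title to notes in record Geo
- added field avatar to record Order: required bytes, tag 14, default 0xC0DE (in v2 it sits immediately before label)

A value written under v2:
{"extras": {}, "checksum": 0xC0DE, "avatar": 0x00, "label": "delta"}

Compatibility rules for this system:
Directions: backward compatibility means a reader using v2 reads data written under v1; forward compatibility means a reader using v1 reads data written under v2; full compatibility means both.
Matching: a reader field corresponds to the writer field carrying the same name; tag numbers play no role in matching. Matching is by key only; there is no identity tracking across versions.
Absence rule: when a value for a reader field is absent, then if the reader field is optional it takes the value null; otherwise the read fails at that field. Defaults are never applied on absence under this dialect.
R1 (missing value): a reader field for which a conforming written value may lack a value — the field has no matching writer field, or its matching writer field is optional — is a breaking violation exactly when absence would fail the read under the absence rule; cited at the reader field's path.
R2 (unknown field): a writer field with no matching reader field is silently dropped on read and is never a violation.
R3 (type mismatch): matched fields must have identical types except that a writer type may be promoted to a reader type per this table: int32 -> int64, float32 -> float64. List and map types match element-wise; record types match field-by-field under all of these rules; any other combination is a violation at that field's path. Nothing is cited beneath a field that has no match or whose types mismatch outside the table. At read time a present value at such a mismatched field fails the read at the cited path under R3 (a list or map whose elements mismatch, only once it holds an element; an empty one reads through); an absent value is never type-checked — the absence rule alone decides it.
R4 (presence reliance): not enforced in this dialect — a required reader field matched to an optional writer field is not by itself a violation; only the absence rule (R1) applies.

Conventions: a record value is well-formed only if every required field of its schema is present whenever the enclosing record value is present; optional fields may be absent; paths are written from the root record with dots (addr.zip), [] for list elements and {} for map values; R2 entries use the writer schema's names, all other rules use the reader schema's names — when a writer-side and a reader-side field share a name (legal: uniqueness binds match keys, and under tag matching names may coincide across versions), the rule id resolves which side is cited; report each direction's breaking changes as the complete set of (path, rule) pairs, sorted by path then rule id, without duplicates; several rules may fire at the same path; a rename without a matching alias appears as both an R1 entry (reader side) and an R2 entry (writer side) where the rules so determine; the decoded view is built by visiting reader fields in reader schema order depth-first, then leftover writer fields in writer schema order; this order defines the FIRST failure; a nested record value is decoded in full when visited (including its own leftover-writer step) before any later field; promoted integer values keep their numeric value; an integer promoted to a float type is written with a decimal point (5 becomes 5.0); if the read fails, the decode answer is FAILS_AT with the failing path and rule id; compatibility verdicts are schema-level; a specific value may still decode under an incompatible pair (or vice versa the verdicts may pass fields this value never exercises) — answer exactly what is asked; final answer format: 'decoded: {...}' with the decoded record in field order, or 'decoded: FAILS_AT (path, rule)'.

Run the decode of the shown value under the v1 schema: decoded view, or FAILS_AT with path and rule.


the writer's type comes first in each Order pair
decode walk for Order under reader schema v1:
  extras := {}
  meta := null (not supplied -> null)
  checksum := 0xC0DE
  blob := null (not supplied -> null)
  label := "delta"
  writer avatar: unmatched, discarded
  => decoded: {"extras": {}, "meta": null, "checksum": 0xC0DE, "blob": null, "label": "delta"}
remaining Order differences; none change what is asked:
  renamed field title to notes in record Geo -> shifts the Order verdicts, not this decode
  added field avatar to record Order: required bytes, tag 14, default 0xC0DE (in v2 it sits immediately before label) -> shifts the Order verdicts, not this decode

decoded: {"extras": {}, "meta": null, "checksum": 0xC0DE, "blob": null, "label": "delta"}


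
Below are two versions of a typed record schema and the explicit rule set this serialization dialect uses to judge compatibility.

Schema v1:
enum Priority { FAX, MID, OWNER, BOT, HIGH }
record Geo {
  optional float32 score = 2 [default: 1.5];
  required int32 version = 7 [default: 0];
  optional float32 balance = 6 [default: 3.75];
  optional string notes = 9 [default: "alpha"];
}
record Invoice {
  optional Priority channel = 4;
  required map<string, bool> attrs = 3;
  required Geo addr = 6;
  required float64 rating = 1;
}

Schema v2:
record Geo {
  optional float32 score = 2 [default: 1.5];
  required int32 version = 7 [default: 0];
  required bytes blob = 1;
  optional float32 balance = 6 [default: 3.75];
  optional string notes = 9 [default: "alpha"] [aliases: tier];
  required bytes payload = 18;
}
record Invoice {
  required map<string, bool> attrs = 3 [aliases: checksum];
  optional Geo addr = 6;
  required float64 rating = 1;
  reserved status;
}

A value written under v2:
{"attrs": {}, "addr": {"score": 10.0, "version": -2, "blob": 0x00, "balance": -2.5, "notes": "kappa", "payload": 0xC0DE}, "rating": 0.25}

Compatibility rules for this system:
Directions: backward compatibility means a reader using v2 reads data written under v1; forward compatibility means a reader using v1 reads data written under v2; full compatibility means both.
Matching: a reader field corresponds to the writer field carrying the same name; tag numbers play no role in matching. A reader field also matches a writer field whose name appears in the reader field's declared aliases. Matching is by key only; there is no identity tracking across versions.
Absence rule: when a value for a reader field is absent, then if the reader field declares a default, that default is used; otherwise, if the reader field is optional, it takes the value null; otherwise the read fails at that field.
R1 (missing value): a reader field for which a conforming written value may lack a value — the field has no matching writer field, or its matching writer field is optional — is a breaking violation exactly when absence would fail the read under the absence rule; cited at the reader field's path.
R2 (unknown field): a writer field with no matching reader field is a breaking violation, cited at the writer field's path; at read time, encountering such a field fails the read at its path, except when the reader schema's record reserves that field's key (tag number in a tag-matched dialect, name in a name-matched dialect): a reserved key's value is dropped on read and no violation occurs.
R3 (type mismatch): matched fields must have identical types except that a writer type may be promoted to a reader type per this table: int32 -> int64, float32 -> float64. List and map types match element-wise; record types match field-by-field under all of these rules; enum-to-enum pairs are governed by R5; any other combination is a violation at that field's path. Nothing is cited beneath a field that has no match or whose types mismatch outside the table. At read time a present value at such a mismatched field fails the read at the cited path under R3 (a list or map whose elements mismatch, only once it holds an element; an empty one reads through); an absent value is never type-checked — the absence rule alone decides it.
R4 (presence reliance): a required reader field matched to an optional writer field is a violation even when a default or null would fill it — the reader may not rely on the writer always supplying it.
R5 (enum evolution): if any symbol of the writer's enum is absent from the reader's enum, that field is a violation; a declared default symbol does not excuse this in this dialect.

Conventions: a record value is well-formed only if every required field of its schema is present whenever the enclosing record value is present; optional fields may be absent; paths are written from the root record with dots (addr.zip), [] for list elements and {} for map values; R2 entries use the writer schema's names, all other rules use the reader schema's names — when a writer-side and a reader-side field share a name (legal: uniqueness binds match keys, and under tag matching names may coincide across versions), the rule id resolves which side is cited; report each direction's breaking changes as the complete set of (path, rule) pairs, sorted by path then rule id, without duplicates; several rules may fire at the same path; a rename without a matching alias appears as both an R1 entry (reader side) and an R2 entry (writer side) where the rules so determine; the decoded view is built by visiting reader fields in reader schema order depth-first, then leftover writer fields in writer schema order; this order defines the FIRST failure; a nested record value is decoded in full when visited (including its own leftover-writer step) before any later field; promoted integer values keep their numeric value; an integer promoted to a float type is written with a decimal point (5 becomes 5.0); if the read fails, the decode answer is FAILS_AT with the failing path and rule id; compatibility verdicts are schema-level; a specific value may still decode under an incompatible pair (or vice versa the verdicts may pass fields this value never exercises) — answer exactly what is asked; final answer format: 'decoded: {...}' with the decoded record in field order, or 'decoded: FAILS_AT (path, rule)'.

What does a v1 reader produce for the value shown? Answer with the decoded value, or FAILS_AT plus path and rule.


each type pair in Invoice: writer, then reader
migrating the Invoice value to v1:
  channel := null (missing; optional => null)
  attrs := {}
  addr.score := 10.0
  addr.version := -2
  addr.balance := -2.5
  addr.notes := "kappa"
  read fails at addr.blob under R2 (unknown field)
  => FAILS_AT (addr.blob, R2)
the other Invoice changes do not affect what is asked:
  removed field channel from record Invoice -> schema-level compatibility only; this Invoice value's decode is unchanged
  added field payload to record Geo: required bytes, tag 18 (in v2 it sits last) -> schema-level compatibility only; this Invoice value's decode is unchanged

decoded: FAILS_AT (addr.blob, R2)


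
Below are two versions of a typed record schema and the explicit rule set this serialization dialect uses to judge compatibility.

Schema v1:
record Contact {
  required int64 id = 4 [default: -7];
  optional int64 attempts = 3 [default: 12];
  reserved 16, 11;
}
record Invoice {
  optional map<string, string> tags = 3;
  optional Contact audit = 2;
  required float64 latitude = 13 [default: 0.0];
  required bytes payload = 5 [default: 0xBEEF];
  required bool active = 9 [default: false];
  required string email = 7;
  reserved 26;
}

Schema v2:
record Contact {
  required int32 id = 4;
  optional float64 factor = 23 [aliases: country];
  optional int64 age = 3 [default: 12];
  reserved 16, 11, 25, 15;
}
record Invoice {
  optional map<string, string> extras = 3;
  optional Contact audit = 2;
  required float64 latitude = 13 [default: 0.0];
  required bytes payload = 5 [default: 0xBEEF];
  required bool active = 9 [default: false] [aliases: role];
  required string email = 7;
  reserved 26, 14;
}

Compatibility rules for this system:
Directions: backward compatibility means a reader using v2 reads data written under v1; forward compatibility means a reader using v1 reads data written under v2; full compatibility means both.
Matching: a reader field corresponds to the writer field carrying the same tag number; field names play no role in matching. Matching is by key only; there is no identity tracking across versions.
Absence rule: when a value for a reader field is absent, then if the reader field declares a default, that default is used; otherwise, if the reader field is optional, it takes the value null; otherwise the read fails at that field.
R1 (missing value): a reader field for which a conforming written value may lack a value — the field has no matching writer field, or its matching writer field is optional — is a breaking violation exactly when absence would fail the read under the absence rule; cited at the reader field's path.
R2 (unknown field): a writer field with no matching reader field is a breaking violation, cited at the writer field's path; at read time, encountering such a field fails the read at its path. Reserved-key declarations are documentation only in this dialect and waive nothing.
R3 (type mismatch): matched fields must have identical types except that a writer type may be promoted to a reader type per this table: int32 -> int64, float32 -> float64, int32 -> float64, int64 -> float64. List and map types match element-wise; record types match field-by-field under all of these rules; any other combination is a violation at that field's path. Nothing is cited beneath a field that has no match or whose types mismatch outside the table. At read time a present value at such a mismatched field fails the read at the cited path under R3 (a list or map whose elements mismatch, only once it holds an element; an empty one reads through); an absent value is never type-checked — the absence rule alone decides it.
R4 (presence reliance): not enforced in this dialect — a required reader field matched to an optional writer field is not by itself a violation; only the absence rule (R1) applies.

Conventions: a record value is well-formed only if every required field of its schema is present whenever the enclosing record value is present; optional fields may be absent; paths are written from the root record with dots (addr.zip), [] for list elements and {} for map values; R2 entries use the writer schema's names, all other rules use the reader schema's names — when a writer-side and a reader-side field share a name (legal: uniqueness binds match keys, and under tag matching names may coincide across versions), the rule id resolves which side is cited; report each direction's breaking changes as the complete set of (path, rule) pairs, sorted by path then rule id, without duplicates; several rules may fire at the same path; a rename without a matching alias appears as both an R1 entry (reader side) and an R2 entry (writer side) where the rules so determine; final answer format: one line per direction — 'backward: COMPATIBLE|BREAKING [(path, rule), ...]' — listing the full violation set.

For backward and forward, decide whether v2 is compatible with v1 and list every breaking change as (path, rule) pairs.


backward: BREAKING [(audit.id, R3)]; forward: BREAKING [(audit.factor, R2)]

arrows below run writer -> reader for Invoice
checking backward for Invoice: reader v2 against writer v1:
  extras <- tags (map<string, string> -> map<string, string>, writer optional)
  audit <- audit (Contact -> Contact, writer optional)
  latitude <- latitude (float64 -> float64, writer required)
  payload <- payload (bytes -> bytes, writer required)
  active <- active (bool -> bool, writer required)
  email <- email (string -> string, writer required)
  audit.id <- audit.id (int64 -> int32, writer required)
  audit.factor: no writer-side match
  audit.age <- audit.attempts (int64 -> int64, writer optional)
  rule R3 violated at audit.id
  => backward: BREAKING (1)
checking forward for Invoice: reader v1 against writer v2:
  tags <- extras (map<string, string> -> map<string, string>, writer optional)
  audit <- audit (Contact -> Contact, writer optional)
  latitude <- latitude (float64 -> float64, writer required)
  payload <- payload (bytes -> bytes, writer required)
  active <- active (bool -> bool, writer required)
  email <- email (string -> string, writer required)
  audit.id <- audit.id (int32 -> int64, writer required)
  audit.attempts <- audit.age (int64 -> int64, writer optional)
  writer field audit.factor has no reader counterpart
  rule R2 violated at audit.factor
  => forward: BREAKING (1)
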